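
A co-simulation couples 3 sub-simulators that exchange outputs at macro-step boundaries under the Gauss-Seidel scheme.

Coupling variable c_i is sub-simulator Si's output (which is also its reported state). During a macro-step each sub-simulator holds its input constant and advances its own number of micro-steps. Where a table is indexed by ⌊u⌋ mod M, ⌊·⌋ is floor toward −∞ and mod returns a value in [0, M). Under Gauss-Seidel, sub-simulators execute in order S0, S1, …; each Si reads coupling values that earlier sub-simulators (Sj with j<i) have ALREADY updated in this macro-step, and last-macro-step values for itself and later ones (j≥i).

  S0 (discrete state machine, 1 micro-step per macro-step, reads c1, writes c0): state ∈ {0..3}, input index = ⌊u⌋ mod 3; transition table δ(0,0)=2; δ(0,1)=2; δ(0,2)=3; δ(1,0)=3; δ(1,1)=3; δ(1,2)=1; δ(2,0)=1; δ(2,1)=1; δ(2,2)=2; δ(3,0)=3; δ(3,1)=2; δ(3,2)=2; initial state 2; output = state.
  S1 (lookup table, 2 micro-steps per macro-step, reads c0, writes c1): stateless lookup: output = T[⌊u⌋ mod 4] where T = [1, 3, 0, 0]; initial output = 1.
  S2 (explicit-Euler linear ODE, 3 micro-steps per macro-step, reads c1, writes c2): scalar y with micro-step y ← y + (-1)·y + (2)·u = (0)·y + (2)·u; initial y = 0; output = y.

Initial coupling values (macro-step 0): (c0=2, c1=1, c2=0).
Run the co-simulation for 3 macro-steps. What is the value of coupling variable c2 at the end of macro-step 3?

macro 1: S0 reads c1=1 → after 1×micro: 1; S1 reads c0=1 → after 2×micro: 3; S2 reads c1=3 → after 3×micro: 6 ⇒ (c0=1, c1=3, c2=6)
macro 2: S0 reads c1=3 → after 1×micro: 3; S1 reads c0=3 → after 2×micro: 0; S2 reads c1=0 → after 3×micro: 0 ⇒ (c0=3, c1=0, c2=0)
macro 3: S0 reads c1=0 → after 1×micro: 3; S1 reads c0=3 → after 2×micro: 0; S2 reads c1=0 → after 3×micro: 0 ⇒ (c0=3, c1=0, c2=0)

c2 at macro-step 3 = 0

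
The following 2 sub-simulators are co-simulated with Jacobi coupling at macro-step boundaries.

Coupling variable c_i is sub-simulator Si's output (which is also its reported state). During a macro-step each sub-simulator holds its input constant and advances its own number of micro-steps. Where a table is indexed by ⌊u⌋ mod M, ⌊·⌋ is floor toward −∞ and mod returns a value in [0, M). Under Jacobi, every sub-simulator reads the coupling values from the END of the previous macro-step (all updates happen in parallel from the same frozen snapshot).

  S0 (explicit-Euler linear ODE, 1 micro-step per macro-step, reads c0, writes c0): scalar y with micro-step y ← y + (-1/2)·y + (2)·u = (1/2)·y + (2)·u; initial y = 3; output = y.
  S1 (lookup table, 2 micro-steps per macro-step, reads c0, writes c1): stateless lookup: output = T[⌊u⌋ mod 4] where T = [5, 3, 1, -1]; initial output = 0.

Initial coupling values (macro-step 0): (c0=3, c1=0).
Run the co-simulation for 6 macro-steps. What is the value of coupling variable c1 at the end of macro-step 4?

macro 1: S0 reads c0=3 → after 1×micro: 15/2; S1 reads c0=3 → after 2×micro: -1 ⇒ (c0=15/2, c1=-1)
macro 2: S0 reads c0=15/2 → after 1×micro: 75/4; S1 reads c0=15/2 → after 2×micro: -1 ⇒ (c0=75/4, c1=-1)
macro 3: S0 reads c0=75/4 → after 1×micro: 375/8; S1 reads c0=75/4 → after 2×micro: 1 ⇒ (c0=375/8, c1=1)
macro 4: S0 reads c0=375/8 → after 1×micro: 1875/16; S1 reads c0=375/8 → after 2×micro: 1 ⇒ (c0=1875/16, c1=1)
macro 5: S0 reads c0=1875/16 → after 1×micro: 9375/32; S1 reads c0=1875/16 → after 2×micro: 3 ⇒ (c0=9375/32, c1=3)
macro 6: S0 reads c0=9375/32 → after 1×micro: 46875/64; S1 reads c0=9375/32 → after 2×micro: 5 ⇒ (c0=46875/64, c1=5)

c1 at macro-step 4 = 1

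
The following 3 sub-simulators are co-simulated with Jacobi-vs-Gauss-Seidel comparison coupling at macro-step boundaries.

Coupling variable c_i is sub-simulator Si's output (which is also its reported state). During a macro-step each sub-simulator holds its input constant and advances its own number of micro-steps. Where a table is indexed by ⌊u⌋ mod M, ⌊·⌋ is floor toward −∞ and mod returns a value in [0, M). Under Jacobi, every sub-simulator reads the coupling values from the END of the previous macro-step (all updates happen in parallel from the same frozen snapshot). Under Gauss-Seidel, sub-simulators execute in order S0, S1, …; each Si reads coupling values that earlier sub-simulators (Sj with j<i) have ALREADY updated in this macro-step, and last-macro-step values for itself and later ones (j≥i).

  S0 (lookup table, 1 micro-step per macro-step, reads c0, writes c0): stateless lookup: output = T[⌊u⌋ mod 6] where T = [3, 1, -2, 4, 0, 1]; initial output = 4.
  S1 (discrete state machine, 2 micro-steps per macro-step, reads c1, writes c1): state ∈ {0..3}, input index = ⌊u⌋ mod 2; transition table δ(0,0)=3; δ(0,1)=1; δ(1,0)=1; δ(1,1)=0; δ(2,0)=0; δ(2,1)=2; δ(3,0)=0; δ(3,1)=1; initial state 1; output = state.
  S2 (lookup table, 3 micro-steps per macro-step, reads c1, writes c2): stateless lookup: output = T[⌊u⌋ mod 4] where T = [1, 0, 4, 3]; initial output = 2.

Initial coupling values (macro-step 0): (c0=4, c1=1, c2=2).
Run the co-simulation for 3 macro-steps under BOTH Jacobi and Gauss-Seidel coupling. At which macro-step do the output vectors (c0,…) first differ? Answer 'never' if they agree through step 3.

first divergence at macro-step: never

[Jacobi] macro 1: S0 reads c0=4 → after 1×micro: 0; S1 reads c1=1 → after 2×micro: 1; S2 reads c1=1 → after 3×micro: 0 ⇒ (c0=0, c1=1, c2=0)
[Jacobi] macro 2: S0 reads c0=0 → after 1×micro: 3; S1 reads c1=1 → after 2×micro: 1; S2 reads c1=1 → after 3×micro: 0 ⇒ (c0=3, c1=1, c2=0)
[Jacobi] macro 3: S0 reads c0=3 → after 1×micro: 4; S1 reads c1=1 → after 2×micro: 1; S2 reads c1=1 → after 3×micro: 0 ⇒ (c0=4, c1=1, c2=0)
[Gauss-Seidel] macro 1: S0 reads c0=4 → after 1×micro: 0; S1 reads c1=1 → after 2×micro: 1; S2 reads c1=1 → after 3×micro: 0 ⇒ (c0=0, c1=1, c2=0)
[Gauss-Seidel] macro 2: S0 reads c0=0 → after 1×micro: 3; S1 reads c1=1 → after 2×micro: 1; S2 reads c1=1 → after 3×micro: 0 ⇒ (c0=3, c1=1, c2=0)
[Gauss-Seidel] macro 3: S0 reads c0=3 → after 1×micro: 4; S1 reads c1=1 → after 2×micro: 1; S2 reads c1=1 → after 3×micro: 0 ⇒ (c0=4, c1=1, c2=0)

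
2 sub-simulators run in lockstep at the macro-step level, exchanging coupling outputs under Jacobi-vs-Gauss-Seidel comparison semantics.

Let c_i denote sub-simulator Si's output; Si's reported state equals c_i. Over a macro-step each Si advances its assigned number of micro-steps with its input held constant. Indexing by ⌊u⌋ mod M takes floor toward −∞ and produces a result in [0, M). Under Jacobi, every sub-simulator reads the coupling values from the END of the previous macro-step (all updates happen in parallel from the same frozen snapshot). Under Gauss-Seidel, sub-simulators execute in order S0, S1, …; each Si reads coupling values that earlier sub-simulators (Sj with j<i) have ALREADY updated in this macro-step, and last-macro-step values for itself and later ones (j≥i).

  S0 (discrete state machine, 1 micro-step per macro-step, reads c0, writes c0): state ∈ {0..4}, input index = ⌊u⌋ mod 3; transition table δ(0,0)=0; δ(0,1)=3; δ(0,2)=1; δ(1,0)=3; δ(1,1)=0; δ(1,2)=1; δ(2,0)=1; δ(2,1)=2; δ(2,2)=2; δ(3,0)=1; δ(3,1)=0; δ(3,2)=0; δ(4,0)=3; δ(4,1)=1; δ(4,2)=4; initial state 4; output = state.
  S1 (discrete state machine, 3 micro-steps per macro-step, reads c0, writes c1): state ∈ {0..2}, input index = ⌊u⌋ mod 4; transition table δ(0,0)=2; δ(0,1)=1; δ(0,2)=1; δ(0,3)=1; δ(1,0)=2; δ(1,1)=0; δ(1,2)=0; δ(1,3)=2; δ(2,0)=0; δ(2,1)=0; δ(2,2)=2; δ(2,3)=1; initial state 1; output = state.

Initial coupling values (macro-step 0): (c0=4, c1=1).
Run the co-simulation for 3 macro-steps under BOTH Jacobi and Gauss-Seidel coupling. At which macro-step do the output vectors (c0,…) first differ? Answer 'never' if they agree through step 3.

first divergence at macro-step: 1

[Jacobi] macro 1: S0 reads c0=4 → after 1×micro: 1; S1 reads c0=4 → after 3×micro: 2 ⇒ (c0=1, c1=2)
[Jacobi] macro 2: S0 reads c0=1 → after 1×micro: 0; S1 reads c0=1 → after 3×micro: 0 ⇒ (c0=0, c1=0)
[Jacobi] macro 3: S0 reads c0=0 → after 1×micro: 0; S1 reads c0=0 → after 3×micro: 2 ⇒ (c0=0, c1=2)
[Gauss-Seidel] macro 1: S0 reads c0=4 → after 1×micro: 1; S1 reads c0=1 → after 3×micro: 0 ⇒ (c0=1, c1=0)
[Gauss-Seidel] macro 2: S0 reads c0=1 → after 1×micro: 0; S1 reads c0=0 → after 3×micro: 2 ⇒ (c0=0, c1=2)
[Gauss-Seidel] macro 3: S0 reads c0=0 → after 1×micro: 0; S1 reads c0=0 → after 3×micro: 0 ⇒ (c0=0, c1=0)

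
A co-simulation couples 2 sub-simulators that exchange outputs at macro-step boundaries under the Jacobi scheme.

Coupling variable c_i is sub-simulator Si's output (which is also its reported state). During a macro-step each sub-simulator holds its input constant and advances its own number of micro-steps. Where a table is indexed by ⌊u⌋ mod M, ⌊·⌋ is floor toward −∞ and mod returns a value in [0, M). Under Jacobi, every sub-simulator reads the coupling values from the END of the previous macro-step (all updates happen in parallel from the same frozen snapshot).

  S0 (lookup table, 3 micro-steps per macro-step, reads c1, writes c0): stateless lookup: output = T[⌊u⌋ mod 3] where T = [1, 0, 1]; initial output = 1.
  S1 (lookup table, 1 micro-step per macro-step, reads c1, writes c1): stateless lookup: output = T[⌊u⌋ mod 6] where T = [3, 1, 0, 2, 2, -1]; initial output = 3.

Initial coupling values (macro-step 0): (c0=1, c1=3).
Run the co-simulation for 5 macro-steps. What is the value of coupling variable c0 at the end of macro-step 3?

c0 at macro-step 3 = 1

macro 1: S0 reads c1=3 → after 3×micro: 1; S1 reads c1=3 → after 1×micro: 2 ⇒ (c0=1, c1=2)
macro 2: S0 reads c1=2 → after 3×micro: 1; S1 reads c1=2 → after 1×micro: 0 ⇒ (c0=1, c1=0)
macro 3: S0 reads c1=0 → after 3×micro: 1; S1 reads c1=0 → after 1×micro: 3 ⇒ (c0=1, c1=3)
macro 4: S0 reads c1=3 → after 3×micro: 1; S1 reads c1=3 → after 1×micro: 2 ⇒ (c0=1, c1=2)
macro 5: S0 reads c1=2 → after 3×micro: 1; S1 reads c1=2 → after 1×micro: 0 ⇒ (c0=1, c1=0)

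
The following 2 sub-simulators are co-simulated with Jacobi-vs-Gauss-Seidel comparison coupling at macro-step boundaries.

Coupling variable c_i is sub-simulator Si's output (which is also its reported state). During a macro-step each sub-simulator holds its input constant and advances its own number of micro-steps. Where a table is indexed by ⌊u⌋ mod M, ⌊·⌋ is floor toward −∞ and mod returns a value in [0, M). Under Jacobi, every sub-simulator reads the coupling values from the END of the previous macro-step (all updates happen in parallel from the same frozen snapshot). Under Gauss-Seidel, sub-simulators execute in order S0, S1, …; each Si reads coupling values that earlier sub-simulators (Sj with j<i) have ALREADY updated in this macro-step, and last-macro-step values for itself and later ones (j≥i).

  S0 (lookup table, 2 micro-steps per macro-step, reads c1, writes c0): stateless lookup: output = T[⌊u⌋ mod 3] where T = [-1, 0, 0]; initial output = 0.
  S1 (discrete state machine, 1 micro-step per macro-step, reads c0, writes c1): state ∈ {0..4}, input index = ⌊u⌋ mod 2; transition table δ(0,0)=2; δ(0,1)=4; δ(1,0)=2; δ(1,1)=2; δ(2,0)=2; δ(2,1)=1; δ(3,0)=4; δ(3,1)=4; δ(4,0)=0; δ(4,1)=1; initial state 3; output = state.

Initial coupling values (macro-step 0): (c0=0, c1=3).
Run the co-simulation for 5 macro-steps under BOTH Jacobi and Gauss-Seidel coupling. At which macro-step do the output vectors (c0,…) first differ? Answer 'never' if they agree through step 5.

first divergence at macro-step: 2

[Jacobi] macro 1: S0 reads c1=3 → after 2×micro: -1; S1 reads c0=0 → after 1×micro: 4 ⇒ (c0=-1, c1=4)
[Jacobi] macro 2: S0 reads c1=4 → after 2×micro: 0; S1 reads c0=-1 → after 1×micro: 1 ⇒ (c0=0, c1=1)
[Jacobi] macro 3: S0 reads c1=1 → after 2×micro: 0; S1 reads c0=0 → after 1×micro: 2 ⇒ (c0=0, c1=2)
[Jacobi] macro 4: S0 reads c1=2 → after 2×micro: 0; S1 reads c0=0 → after 1×micro: 2 ⇒ (c0=0, c1=2)
[Jacobi] macro 5: S0 reads c1=2 → after 2×micro: 0; S1 reads c0=0 → after 1×micro: 2 ⇒ (c0=0, c1=2)
[Gauss-Seidel] macro 1: S0 reads c1=3 → after 2×micro: -1; S1 reads c0=-1 → after 1×micro: 4 ⇒ (c0=-1, c1=4)
[Gauss-Seidel] macro 2: S0 reads c1=4 → after 2×micro: 0; S1 reads c0=0 → after 1×micro: 0 ⇒ (c0=0, c1=0)
[Gauss-Seidel] macro 3: S0 reads c1=0 → after 2×micro: -1; S1 reads c0=-1 → after 1×micro: 4 ⇒ (c0=-1, c1=4)
[Gauss-Seidel] macro 4: S0 reads c1=4 → after 2×micro: 0; S1 reads c0=0 → after 1×micro: 0 ⇒ (c0=0, c1=0)
[Gauss-Seidel] macro 5: S0 reads c1=0 → after 2×micro: -1; S1 reads c0=-1 → after 1×micro: 4 ⇒ (c0=-1, c1=4)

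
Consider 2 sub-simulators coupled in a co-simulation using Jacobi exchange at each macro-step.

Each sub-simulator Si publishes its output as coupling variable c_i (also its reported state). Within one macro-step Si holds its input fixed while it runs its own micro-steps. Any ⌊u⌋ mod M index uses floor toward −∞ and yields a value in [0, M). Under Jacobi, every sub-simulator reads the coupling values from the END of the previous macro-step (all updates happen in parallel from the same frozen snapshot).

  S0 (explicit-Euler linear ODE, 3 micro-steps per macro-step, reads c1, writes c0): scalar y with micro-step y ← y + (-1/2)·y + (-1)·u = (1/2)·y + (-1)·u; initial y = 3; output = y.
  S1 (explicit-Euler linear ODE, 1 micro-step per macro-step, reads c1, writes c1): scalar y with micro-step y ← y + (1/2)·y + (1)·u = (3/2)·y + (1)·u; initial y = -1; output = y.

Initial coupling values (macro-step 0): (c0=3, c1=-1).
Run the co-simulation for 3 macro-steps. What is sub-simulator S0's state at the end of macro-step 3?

S0 state at macro-step 3 = 5897/512

macro 1: S0 reads c1=-1 → after 3×micro: 17/8; S1 reads c1=-1 → after 1×micro: -5/2 ⇒ (c0=17/8, c1=-5/2)
macro 2: S0 reads c1=-5/2 → after 3×micro: 297/64; S1 reads c1=-5/2 → after 1×micro: -25/4 ⇒ (c0=297/64, c1=-25/4)
macro 3: S0 reads c1=-25/4 → after 3×micro: 5897/512; S1 reads c1=-25/4 → after 1×micro: -125/8 ⇒ (c0=5897/512, c1=-125/8)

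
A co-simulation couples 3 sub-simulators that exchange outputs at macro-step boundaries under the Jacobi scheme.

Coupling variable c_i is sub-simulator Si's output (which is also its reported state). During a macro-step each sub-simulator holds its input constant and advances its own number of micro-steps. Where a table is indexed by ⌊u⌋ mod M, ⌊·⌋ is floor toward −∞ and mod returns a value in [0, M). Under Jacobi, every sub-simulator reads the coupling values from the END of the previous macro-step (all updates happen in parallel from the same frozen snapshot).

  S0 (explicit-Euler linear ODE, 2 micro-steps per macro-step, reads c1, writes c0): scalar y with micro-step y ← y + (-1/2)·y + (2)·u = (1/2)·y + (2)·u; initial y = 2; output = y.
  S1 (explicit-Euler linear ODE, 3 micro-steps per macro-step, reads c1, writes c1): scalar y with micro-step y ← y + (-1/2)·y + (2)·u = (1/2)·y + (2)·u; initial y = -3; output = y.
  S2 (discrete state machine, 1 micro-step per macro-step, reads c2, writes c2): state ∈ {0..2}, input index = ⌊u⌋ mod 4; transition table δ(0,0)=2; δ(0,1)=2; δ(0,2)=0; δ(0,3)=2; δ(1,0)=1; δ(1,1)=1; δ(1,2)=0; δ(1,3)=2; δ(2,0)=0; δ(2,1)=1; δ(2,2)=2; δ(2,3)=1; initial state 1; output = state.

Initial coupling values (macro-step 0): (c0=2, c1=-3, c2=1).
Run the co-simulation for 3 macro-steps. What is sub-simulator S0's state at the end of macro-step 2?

S0 state at macro-step 2 = -139/4

macro 1: S0 reads c1=-3 → after 2×micro: -17/2; S1 reads c1=-3 → after 3×micro: -87/8; S2 reads c2=1 → after 1×micro: 1 ⇒ (c0=-17/2, c1=-87/8, c2=1)
macro 2: S0 reads c1=-87/8 → after 2×micro: -139/4; S1 reads c1=-87/8 → after 3×micro: -2523/64; S2 reads c2=1 → after 1×micro: 1 ⇒ (c0=-139/4, c1=-2523/64, c2=1)
macro 3: S0 reads c1=-2523/64 → after 2×micro: -8125/64; S1 reads c1=-2523/64 → after 3×micro: -73167/512; S2 reads c2=1 → after 1×micro: 1 ⇒ (c0=-8125/64, c1=-73167/512, c2=1)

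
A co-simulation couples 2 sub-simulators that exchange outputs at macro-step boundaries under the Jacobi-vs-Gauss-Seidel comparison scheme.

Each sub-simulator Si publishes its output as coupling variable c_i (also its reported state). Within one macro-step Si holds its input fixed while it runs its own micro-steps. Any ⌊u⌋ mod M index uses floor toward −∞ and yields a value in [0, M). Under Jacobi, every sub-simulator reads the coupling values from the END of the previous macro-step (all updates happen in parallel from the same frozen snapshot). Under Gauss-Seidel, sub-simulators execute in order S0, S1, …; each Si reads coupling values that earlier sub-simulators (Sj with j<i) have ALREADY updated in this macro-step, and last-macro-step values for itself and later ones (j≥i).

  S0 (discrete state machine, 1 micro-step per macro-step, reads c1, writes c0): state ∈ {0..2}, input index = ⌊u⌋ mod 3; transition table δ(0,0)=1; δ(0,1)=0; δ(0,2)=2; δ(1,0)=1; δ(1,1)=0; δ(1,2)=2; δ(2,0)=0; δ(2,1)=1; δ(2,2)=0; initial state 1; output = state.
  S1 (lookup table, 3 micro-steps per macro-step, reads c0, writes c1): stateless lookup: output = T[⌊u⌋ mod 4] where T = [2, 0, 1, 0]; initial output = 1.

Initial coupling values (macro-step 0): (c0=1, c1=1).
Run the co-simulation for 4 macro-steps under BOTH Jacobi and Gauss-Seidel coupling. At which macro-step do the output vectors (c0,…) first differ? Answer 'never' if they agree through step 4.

first divergence at macro-step: 1

[Jacobi] macro 1: S0 reads c1=1 → after 1×micro: 0; S1 reads c0=1 → after 3×micro: 0 ⇒ (c0=0, c1=0)
[Jacobi] macro 2: S0 reads c1=0 → after 1×micro: 1; S1 reads c0=0 → after 3×micro: 2 ⇒ (c0=1, c1=2)
[Jacobi] macro 3: S0 reads c1=2 → after 1×micro: 2; S1 reads c0=1 → after 3×micro: 0 ⇒ (c0=2, c1=0)
[Jacobi] macro 4: S0 reads c1=0 → after 1×micro: 0; S1 reads c0=2 → after 3×micro: 1 ⇒ (c0=0, c1=1)
[Gauss-Seidel] macro 1: S0 reads c1=1 → after 1×micro: 0; S1 reads c0=0 → after 3×micro: 2 ⇒ (c0=0, c1=2)
[Gauss-Seidel] macro 2: S0 reads c1=2 → after 1×micro: 2; S1 reads c0=2 → after 3×micro: 1 ⇒ (c0=2, c1=1)
[Gauss-Seidel] macro 3: S0 reads c1=1 → after 1×micro: 1; S1 reads c0=1 → after 3×micro: 0 ⇒ (c0=1, c1=0)
[Gauss-Seidel] macro 4: S0 reads c1=0 → after 1×micro: 1; S1 reads c0=1 → after 3×micro: 0 ⇒ (c0=1, c1=0)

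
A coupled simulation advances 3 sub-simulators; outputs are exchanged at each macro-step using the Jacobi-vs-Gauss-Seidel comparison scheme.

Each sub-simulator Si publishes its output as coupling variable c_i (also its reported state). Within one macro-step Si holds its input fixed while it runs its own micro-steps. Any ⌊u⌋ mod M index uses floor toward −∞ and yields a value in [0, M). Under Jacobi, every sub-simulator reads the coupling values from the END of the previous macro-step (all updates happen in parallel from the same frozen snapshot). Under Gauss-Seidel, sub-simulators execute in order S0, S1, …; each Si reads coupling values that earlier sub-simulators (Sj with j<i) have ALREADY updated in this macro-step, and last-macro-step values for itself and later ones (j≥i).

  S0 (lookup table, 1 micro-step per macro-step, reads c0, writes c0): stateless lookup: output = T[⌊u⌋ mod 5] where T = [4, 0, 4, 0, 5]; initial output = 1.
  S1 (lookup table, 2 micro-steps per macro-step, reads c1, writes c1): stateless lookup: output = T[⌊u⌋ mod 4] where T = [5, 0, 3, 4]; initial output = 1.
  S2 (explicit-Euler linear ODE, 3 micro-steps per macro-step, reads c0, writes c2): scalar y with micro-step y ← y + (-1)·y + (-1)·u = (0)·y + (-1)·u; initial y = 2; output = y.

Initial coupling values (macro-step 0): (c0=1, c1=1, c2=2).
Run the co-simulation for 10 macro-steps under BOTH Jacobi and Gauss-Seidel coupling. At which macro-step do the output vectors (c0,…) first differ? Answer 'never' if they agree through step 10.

[Jacobi] macro 1: S0 reads c0=1 → after 1×micro: 0; S1 reads c1=1 → after 2×micro: 0; S2 reads c0=1 → after 3×micro: -1 ⇒ (c0=0, c1=0, c2=-1)
[Jacobi] macro 2: S0 reads c0=0 → after 1×micro: 4; S1 reads c1=0 → after 2×micro: 5; S2 reads c0=0 → after 3×micro: 0 ⇒ (c0=4, c1=5, c2=0)
[Jacobi] macro 3: S0 reads c0=4 → after 1×micro: 5; S1 reads c1=5 → after 2×micro: 0; S2 reads c0=4 → after 3×micro: -4 ⇒ (c0=5, c1=0, c2=-4)
[Jacobi] macro 4: S0 reads c0=5 → after 1×micro: 4; S1 reads c1=0 → after 2×micro: 5; S2 reads c0=5 → after 3×micro: -5 ⇒ (c0=4, c1=5, c2=-5)
[Jacobi] macro 5: S0 reads c0=4 → after 1×micro: 5; S1 reads c1=5 → after 2×micro: 0; S2 reads c0=4 → after 3×micro: -4 ⇒ (c0=5, c1=0, c2=-4)
[Jacobi] macro 6: S0 reads c0=5 → after 1×micro: 4; S1 reads c1=0 → after 2×micro: 5; S2 reads c0=5 → after 3×micro: -5 ⇒ (c0=4, c1=5, c2=-5)
[Jacobi] macro 7: S0 reads c0=4 → after 1×micro: 5; S1 reads c1=5 → after 2×micro: 0; S2 reads c0=4 → after 3×micro: -4 ⇒ (c0=5, c1=0, c2=-4)
[Jacobi] macro 8: S0 reads c0=5 → after 1×micro: 4; S1 reads c1=0 → after 2×micro: 5; S2 reads c0=5 → after 3×micro: -5 ⇒ (c0=4, c1=5, c2=-5)
[Jacobi] macro 9: S0 reads c0=4 → after 1×micro: 5; S1 reads c1=5 → after 2×micro: 0; S2 reads c0=4 → after 3×micro: -4 ⇒ (c0=5, c1=0, c2=-4)
[Jacobi] macro 10: S0 reads c0=5 → after 1×micro: 4; S1 reads c1=0 → after 2×micro: 5; S2 reads c0=5 → after 3×micro: -5 ⇒ (c0=4, c1=5, c2=-5)
[Gauss-Seidel] macro 1: S0 reads c0=1 → after 1×micro: 0; S1 reads c1=1 → after 2×micro: 0; S2 reads c0=0 → after 3×micro: 0 ⇒ (c0=0, c1=0, c2=0)
[Gauss-Seidel] macro 2: S0 reads c0=0 → after 1×micro: 4; S1 reads c1=0 → after 2×micro: 5; S2 reads c0=4 → after 3×micro: -4 ⇒ (c0=4, c1=5, c2=-4)
[Gauss-Seidel] macro 3: S0 reads c0=4 → after 1×micro: 5; S1 reads c1=5 → after 2×micro: 0; S2 reads c0=5 → after 3×micro: -5 ⇒ (c0=5, c1=0, c2=-5)
[Gauss-Seidel] macro 4: S0 reads c0=5 → after 1×micro: 4; S1 reads c1=0 → after 2×micro: 5; S2 reads c0=4 → after 3×micro: -4 ⇒ (c0=4, c1=5, c2=-4)
[Gauss-Seidel] macro 5: S0 reads c0=4 → after 1×micro: 5; S1 reads c1=5 → after 2×micro: 0; S2 reads c0=5 → after 3×micro: -5 ⇒ (c0=5, c1=0, c2=-5)
[Gauss-Seidel] macro 6: S0 reads c0=5 → after 1×micro: 4; S1 reads c1=0 → after 2×micro: 5; S2 reads c0=4 → after 3×micro: -4 ⇒ (c0=4, c1=5, c2=-4)
[Gauss-Seidel] macro 7: S0 reads c0=4 → after 1×micro: 5; S1 reads c1=5 → after 2×micro: 0; S2 reads c0=5 → after 3×micro: -5 ⇒ (c0=5, c1=0, c2=-5)
[Gauss-Seidel] macro 8: S0 reads c0=5 → after 1×micro: 4; S1 reads c1=0 → after 2×micro: 5; S2 reads c0=4 → after 3×micro: -4 ⇒ (c0=4, c1=5, c2=-4)
[Gauss-Seidel] macro 9: S0 reads c0=4 → after 1×micro: 5; S1 reads c1=5 → after 2×micro: 0; S2 reads c0=5 → after 3×micro: -5 ⇒ (c0=5, c1=0, c2=-5)
[Gauss-Seidel] macro 10: S0 reads c0=5 → after 1×micro: 4; S1 reads c1=0 → after 2×micro: 5; S2 reads c0=4 → after 3×micro: -4 ⇒ (c0=4, c1=5, c2=-4)

first divergence at macro-step: 1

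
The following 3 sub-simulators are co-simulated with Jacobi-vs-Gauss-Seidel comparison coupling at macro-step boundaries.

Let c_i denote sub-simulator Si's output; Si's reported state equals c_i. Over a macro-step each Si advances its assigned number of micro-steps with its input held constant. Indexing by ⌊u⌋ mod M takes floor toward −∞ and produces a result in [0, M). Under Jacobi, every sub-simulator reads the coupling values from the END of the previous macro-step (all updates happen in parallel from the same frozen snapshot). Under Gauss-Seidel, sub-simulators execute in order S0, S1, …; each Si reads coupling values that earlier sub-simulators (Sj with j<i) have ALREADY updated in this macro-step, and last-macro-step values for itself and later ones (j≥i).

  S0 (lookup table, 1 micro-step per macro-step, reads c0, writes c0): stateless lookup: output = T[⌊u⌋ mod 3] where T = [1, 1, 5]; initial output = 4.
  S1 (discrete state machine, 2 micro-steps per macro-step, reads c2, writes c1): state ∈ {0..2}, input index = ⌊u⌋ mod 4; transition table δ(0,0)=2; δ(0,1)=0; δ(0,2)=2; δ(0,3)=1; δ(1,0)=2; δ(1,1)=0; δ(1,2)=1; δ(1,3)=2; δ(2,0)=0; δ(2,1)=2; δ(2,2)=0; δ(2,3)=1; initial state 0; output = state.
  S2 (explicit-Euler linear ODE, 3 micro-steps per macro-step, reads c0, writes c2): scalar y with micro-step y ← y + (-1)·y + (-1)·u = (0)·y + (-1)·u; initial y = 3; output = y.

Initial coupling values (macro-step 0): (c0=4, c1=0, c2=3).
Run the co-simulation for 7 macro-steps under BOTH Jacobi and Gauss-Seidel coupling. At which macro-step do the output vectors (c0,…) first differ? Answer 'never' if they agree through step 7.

[Jacobi] macro 1: S0 reads c0=4 → after 1×micro: 1; S1 reads c2=3 → after 2×micro: 2; S2 reads c0=4 → after 3×micro: -4 ⇒ (c0=1, c1=2, c2=-4)
[Jacobi] macro 2: S0 reads c0=1 → after 1×micro: 1; S1 reads c2=-4 → after 2×micro: 2; S2 reads c0=1 → after 3×micro: -1 ⇒ (c0=1, c1=2, c2=-1)
[Jacobi] macro 3: S0 reads c0=1 → after 1×micro: 1; S1 reads c2=-1 → after 2×micro: 2; S2 reads c0=1 → after 3×micro: -1 ⇒ (c0=1, c1=2, c2=-1)
[Jacobi] macro 4: S0 reads c0=1 → after 1×micro: 1; S1 reads c2=-1 → after 2×micro: 2; S2 reads c0=1 → after 3×micro: -1 ⇒ (c0=1, c1=2, c2=-1)
[Jacobi] macro 5: S0 reads c0=1 → after 1×micro: 1; S1 reads c2=-1 → after 2×micro: 2; S2 reads c0=1 → after 3×micro: -1 ⇒ (c0=1, c1=2, c2=-1)
[Jacobi] macro 6: S0 reads c0=1 → after 1×micro: 1; S1 reads c2=-1 → after 2×micro: 2; S2 reads c0=1 → after 3×micro: -1 ⇒ (c0=1, c1=2, c2=-1)
[Jacobi] macro 7: S0 reads c0=1 → after 1×micro: 1; S1 reads c2=-1 → after 2×micro: 2; S2 reads c0=1 → after 3×micro: -1 ⇒ (c0=1, c1=2, c2=-1)
[Gauss-Seidel] macro 1: S0 reads c0=4 → after 1×micro: 1; S1 reads c2=3 → after 2×micro: 2; S2 reads c0=1 → after 3×micro: -1 ⇒ (c0=1, c1=2, c2=-1)
[Gauss-Seidel] macro 2: S0 reads c0=1 → after 1×micro: 1; S1 reads c2=-1 → after 2×micro: 2; S2 reads c0=1 → after 3×micro: -1 ⇒ (c0=1, c1=2, c2=-1)
[Gauss-Seidel] macro 3: S0 reads c0=1 → after 1×micro: 1; S1 reads c2=-1 → after 2×micro: 2; S2 reads c0=1 → after 3×micro: -1 ⇒ (c0=1, c1=2, c2=-1)
[Gauss-Seidel] macro 4: S0 reads c0=1 → after 1×micro: 1; S1 reads c2=-1 → after 2×micro: 2; S2 reads c0=1 → after 3×micro: -1 ⇒ (c0=1, c1=2, c2=-1)
[Gauss-Seidel] macro 5: S0 reads c0=1 → after 1×micro: 1; S1 reads c2=-1 → after 2×micro: 2; S2 reads c0=1 → after 3×micro: -1 ⇒ (c0=1, c1=2, c2=-1)
[Gauss-Seidel] macro 6: S0 reads c0=1 → after 1×micro: 1; S1 reads c2=-1 → after 2×micro: 2; S2 reads c0=1 → after 3×micro: -1 ⇒ (c0=1, c1=2, c2=-1)
[Gauss-Seidel] macro 7: S0 reads c0=1 → after 1×micro: 1; S1 reads c2=-1 → after 2×micro: 2; S2 reads c0=1 → after 3×micro: -1 ⇒ (c0=1, c1=2, c2=-1)

first divergence at macro-step: 1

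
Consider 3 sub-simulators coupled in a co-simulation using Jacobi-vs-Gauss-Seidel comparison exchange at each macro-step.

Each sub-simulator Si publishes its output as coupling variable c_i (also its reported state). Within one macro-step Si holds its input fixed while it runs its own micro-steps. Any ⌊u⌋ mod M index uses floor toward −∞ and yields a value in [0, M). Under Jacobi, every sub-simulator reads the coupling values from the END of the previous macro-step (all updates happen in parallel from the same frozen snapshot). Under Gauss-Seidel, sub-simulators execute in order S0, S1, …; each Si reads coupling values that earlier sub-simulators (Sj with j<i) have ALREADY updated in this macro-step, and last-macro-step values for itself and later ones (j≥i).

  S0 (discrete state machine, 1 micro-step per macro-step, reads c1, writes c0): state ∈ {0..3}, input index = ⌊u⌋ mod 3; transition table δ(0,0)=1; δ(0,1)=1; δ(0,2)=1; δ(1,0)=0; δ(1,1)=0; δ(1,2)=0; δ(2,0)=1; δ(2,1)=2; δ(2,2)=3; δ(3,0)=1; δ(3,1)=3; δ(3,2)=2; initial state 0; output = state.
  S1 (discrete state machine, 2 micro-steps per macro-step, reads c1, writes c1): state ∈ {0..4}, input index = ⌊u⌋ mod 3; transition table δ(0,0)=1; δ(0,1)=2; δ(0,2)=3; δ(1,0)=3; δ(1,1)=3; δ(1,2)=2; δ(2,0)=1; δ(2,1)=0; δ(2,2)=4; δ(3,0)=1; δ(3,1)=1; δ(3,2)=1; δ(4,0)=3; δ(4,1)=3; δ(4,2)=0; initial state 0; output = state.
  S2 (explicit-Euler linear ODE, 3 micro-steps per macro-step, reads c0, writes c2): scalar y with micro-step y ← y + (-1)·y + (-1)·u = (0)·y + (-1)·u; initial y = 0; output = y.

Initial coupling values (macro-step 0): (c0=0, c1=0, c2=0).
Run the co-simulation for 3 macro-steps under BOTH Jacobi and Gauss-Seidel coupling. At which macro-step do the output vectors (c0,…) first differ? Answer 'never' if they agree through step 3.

first divergence at macro-step: 1

[Jacobi] macro 1: S0 reads c1=0 → after 1×micro: 1; S1 reads c1=0 → after 2×micro: 3; S2 reads c0=0 → after 3×micro: 0 ⇒ (c0=1, c1=3, c2=0)
[Jacobi] macro 2: S0 reads c1=3 → after 1×micro: 0; S1 reads c1=3 → after 2×micro: 3; S2 reads c0=1 → after 3×micro: -1 ⇒ (c0=0, c1=3, c2=-1)
[Jacobi] macro 3: S0 reads c1=3 → after 1×micro: 1; S1 reads c1=3 → after 2×micro: 3; S2 reads c0=0 → after 3×micro: 0 ⇒ (c0=1, c1=3, c2=0)
[Gauss-Seidel] macro 1: S0 reads c1=0 → after 1×micro: 1; S1 reads c1=0 → after 2×micro: 3; S2 reads c0=1 → after 3×micro: -1 ⇒ (c0=1, c1=3, c2=-1)
[Gauss-Seidel] macro 2: S0 reads c1=3 → after 1×micro: 0; S1 reads c1=3 → after 2×micro: 3; S2 reads c0=0 → after 3×micro: 0 ⇒ (c0=0, c1=3, c2=0)
[Gauss-Seidel] macro 3: S0 reads c1=3 → after 1×micro: 1; S1 reads c1=3 → after 2×micro: 3; S2 reads c0=1 → after 3×micro: -1 ⇒ (c0=1, c1=3, c2=-1)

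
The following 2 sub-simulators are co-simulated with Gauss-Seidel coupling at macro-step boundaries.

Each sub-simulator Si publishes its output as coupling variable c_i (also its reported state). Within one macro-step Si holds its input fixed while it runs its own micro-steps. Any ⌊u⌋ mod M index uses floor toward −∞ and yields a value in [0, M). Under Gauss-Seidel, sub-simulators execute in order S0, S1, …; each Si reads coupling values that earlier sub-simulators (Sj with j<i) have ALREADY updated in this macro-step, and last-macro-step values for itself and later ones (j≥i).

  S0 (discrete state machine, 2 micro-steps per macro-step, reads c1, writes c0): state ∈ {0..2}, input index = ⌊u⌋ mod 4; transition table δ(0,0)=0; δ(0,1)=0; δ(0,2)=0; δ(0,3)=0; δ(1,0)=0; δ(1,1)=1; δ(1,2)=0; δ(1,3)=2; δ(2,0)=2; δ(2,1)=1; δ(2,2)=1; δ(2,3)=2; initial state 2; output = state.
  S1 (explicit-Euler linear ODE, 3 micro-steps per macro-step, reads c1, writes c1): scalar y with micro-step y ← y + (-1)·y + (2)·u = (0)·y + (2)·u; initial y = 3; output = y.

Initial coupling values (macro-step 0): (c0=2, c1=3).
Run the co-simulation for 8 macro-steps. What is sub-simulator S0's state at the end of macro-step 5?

S0 state at macro-step 5 = 0

macro 1: S0 reads c1=3 → after 2×micro: 2; S1 reads c1=3 → after 3×micro: 6 ⇒ (c0=2, c1=6)
macro 2: S0 reads c1=6 → after 2×micro: 0; S1 reads c1=6 → after 3×micro: 12 ⇒ (c0=0, c1=12)
macro 3: S0 reads c1=12 → after 2×micro: 0; S1 reads c1=12 → after 3×micro: 24 ⇒ (c0=0, c1=24)
macro 4: S0 reads c1=24 → after 2×micro: 0; S1 reads c1=24 → after 3×micro: 48 ⇒ (c0=0, c1=48)
macro 5: S0 reads c1=48 → after 2×micro: 0; S1 reads c1=48 → after 3×micro: 96 ⇒ (c0=0, c1=96)
macro 6: S0 reads c1=96 → after 2×micro: 0; S1 reads c1=96 → after 3×micro: 192 ⇒ (c0=0, c1=192)
macro 7: S0 reads c1=192 → after 2×micro: 0; S1 reads c1=192 → after 3×micro: 384 ⇒ (c0=0, c1=384)
macro 8: S0 reads c1=384 → after 2×micro: 0; S1 reads c1=384 → after 3×micro: 768 ⇒ (c0=0, c1=768)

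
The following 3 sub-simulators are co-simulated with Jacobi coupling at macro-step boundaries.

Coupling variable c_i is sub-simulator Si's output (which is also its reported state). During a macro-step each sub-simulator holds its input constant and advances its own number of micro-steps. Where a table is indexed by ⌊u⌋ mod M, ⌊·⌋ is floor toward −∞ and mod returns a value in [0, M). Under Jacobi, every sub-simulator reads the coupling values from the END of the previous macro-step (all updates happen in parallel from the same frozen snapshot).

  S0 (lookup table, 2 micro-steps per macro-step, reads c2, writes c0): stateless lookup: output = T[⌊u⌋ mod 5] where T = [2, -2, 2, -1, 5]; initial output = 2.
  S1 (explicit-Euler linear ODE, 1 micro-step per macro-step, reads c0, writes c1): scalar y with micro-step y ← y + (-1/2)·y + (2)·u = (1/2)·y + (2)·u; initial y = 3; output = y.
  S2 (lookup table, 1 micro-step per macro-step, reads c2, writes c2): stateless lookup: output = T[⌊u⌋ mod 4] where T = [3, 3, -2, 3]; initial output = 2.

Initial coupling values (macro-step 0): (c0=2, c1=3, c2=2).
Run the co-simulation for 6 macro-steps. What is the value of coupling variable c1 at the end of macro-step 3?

c1 at macro-step 3 = 11/8

macro 1: S0 reads c2=2 → after 2×micro: 2; S1 reads c0=2 → after 1×micro: 11/2; S2 reads c2=2 → after 1×micro: -2 ⇒ (c0=2, c1=11/2, c2=-2)
macro 2: S0 reads c2=-2 → after 2×micro: -1; S1 reads c0=2 → after 1×micro: 27/4; S2 reads c2=-2 → after 1×micro: -2 ⇒ (c0=-1, c1=27/4, c2=-2)
macro 3: S0 reads c2=-2 → after 2×micro: -1; S1 reads c0=-1 → after 1×micro: 11/8; S2 reads c2=-2 → after 1×micro: -2 ⇒ (c0=-1, c1=11/8, c2=-2)
macro 4: S0 reads c2=-2 → after 2×micro: -1; S1 reads c0=-1 → after 1×micro: -21/16; S2 reads c2=-2 → after 1×micro: -2 ⇒ (c0=-1, c1=-21/16, c2=-2)
macro 5: S0 reads c2=-2 → after 2×micro: -1; S1 reads c0=-1 → after 1×micro: -85/32; S2 reads c2=-2 → after 1×micro: -2 ⇒ (c0=-1, c1=-85/32, c2=-2)
macro 6: S0 reads c2=-2 → after 2×micro: -1; S1 reads c0=-1 → after 1×micro: -213/64; S2 reads c2=-2 → after 1×micro: -2 ⇒ (c0=-1, c1=-213/64, c2=-2)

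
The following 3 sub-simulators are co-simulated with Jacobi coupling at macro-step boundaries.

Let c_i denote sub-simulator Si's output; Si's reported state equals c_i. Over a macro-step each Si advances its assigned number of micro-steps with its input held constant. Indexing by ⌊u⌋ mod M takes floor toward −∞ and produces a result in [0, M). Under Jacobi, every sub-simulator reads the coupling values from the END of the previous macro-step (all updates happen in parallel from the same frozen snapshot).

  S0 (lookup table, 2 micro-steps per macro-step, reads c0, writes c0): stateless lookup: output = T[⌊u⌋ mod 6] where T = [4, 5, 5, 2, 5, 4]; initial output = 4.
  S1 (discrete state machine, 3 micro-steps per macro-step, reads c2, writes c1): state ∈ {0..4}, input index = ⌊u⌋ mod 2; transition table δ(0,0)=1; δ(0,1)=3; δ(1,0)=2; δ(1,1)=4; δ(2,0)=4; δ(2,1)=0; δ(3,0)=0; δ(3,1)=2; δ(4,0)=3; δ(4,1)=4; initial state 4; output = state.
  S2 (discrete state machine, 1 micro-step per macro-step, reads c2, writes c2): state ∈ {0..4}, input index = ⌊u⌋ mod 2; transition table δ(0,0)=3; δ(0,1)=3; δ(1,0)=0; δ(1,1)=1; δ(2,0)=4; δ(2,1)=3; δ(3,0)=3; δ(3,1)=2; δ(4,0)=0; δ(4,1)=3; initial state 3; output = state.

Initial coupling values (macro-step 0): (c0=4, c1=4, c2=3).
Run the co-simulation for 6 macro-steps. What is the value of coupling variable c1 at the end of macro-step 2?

macro 1: S0 reads c0=4 → after 2×micro: 5; S1 reads c2=3 → after 3×micro: 4; S2 reads c2=3 → after 1×micro: 2 ⇒ (c0=5, c1=4, c2=2)
macro 2: S0 reads c0=5 → after 2×micro: 4; S1 reads c2=2 → after 3×micro: 1; S2 reads c2=2 → after 1×micro: 4 ⇒ (c0=4, c1=1, c2=4)
macro 3: S0 reads c0=4 → after 2×micro: 5; S1 reads c2=4 → after 3×micro: 3; S2 reads c2=4 → after 1×micro: 0 ⇒ (c0=5, c1=3, c2=0)
macro 4: S0 reads c0=5 → after 2×micro: 4; S1 reads c2=0 → after 3×micro: 2; S2 reads c2=0 → after 1×micro: 3 ⇒ (c0=4, c1=2, c2=3)
macro 5: S0 reads c0=4 → after 2×micro: 5; S1 reads c2=3 → after 3×micro: 2; S2 reads c2=3 → after 1×micro: 2 ⇒ (c0=5, c1=2, c2=2)
macro 6: S0 reads c0=5 → after 2×micro: 4; S1 reads c2=2 → after 3×micro: 0; S2 reads c2=2 → after 1×micro: 4 ⇒ (c0=4, c1=0, c2=4)

c1 at macro-step 2 = 1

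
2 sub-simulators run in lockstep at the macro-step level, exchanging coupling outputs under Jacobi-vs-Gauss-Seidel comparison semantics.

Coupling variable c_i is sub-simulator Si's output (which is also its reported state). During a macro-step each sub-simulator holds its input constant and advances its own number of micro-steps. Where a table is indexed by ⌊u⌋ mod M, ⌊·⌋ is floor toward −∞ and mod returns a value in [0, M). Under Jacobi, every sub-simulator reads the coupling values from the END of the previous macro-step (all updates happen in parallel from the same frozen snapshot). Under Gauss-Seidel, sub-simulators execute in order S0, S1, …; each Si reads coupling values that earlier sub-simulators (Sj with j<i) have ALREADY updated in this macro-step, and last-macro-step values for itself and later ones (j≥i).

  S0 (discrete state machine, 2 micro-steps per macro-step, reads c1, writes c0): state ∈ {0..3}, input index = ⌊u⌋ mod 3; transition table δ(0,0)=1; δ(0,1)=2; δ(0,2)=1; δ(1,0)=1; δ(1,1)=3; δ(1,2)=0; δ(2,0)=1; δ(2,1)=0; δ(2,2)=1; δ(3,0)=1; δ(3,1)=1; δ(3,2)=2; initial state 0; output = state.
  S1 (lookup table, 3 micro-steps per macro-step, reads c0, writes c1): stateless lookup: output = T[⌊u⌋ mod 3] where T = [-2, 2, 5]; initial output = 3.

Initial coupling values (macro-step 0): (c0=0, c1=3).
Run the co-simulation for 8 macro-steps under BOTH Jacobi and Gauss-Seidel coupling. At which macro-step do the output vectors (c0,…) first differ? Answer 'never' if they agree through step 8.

[Jacobi] macro 1: S0 reads c1=3 → after 2×micro: 1; S1 reads c0=0 → after 3×micro: -2 ⇒ (c0=1, c1=-2)
[Jacobi] macro 2: S0 reads c1=-2 → after 2×micro: 1; S1 reads c0=1 → after 3×micro: 2 ⇒ (c0=1, c1=2)
[Jacobi] macro 3: S0 reads c1=2 → after 2×micro: 1; S1 reads c0=1 → after 3×micro: 2 ⇒ (c0=1, c1=2)
[Jacobi] macro 4: S0 reads c1=2 → after 2×micro: 1; S1 reads c0=1 → after 3×micro: 2 ⇒ (c0=1, c1=2)
[Jacobi] macro 5: S0 reads c1=2 → after 2×micro: 1; S1 reads c0=1 → after 3×micro: 2 ⇒ (c0=1, c1=2)
[Jacobi] macro 6: S0 reads c1=2 → after 2×micro: 1; S1 reads c0=1 → after 3×micro: 2 ⇒ (c0=1, c1=2)
[Jacobi] macro 7: S0 reads c1=2 → after 2×micro: 1; S1 reads c0=1 → after 3×micro: 2 ⇒ (c0=1, c1=2)
[Jacobi] macro 8: S0 reads c1=2 → after 2×micro: 1; S1 reads c0=1 → after 3×micro: 2 ⇒ (c0=1, c1=2)
[Gauss-Seidel] macro 1: S0 reads c1=3 → after 2×micro: 1; S1 reads c0=1 → after 3×micro: 2 ⇒ (c0=1, c1=2)
[Gauss-Seidel] macro 2: S0 reads c1=2 → after 2×micro: 1; S1 reads c0=1 → after 3×micro: 2 ⇒ (c0=1, c1=2)
[Gauss-Seidel] macro 3: S0 reads c1=2 → after 2×micro: 1; S1 reads c0=1 → after 3×micro: 2 ⇒ (c0=1, c1=2)
[Gauss-Seidel] macro 4: S0 reads c1=2 → after 2×micro: 1; S1 reads c0=1 → after 3×micro: 2 ⇒ (c0=1, c1=2)
[Gauss-Seidel] macro 5: S0 reads c1=2 → after 2×micro: 1; S1 reads c0=1 → after 3×micro: 2 ⇒ (c0=1, c1=2)
[Gauss-Seidel] macro 6: S0 reads c1=2 → after 2×micro: 1; S1 reads c0=1 → after 3×micro: 2 ⇒ (c0=1, c1=2)
[Gauss-Seidel] macro 7: S0 reads c1=2 → after 2×micro: 1; S1 reads c0=1 → after 3×micro: 2 ⇒ (c0=1, c1=2)
[Gauss-Seidel] macro 8: S0 reads c1=2 → after 2×micro: 1; S1 reads c0=1 → after 3×micro: 2 ⇒ (c0=1, c1=2)

first divergence at macro-step: 1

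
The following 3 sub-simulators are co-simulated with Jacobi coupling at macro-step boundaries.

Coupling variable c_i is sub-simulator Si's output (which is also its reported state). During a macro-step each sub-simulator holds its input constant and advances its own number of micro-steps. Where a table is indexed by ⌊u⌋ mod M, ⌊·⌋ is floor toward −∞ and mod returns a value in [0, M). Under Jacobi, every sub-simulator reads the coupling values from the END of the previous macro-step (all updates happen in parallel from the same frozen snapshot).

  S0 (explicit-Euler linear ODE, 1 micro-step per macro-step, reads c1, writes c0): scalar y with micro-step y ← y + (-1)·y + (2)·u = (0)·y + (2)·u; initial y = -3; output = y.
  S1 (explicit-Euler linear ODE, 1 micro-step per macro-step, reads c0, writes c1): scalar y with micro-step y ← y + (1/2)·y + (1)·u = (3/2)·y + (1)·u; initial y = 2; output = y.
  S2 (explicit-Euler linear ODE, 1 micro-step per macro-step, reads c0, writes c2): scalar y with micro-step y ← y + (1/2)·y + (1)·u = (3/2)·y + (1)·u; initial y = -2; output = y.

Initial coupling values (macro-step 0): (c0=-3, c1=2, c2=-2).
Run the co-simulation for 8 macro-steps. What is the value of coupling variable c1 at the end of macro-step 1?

macro 1: S0 reads c1=2 → after 1×micro: 4; S1 reads c0=-3 → after 1×micro: 0; S2 reads c0=-3 → after 1×micro: -6 ⇒ (c0=4, c1=0, c2=-6)
macro 2: S0 reads c1=0 → after 1×micro: 0; S1 reads c0=4 → after 1×micro: 4; S2 reads c0=4 → after 1×micro: -5 ⇒ (c0=0, c1=4, c2=-5)
macro 3: S0 reads c1=4 → after 1×micro: 8; S1 reads c0=0 → after 1×micro: 6; S2 reads c0=0 → after 1×micro: -15/2 ⇒ (c0=8, c1=6, c2=-15/2)
macro 4: S0 reads c1=6 → after 1×micro: 12; S1 reads c0=8 → after 1×micro: 17; S2 reads c0=8 → after 1×micro: -13/4 ⇒ (c0=12, c1=17, c2=-13/4)
macro 5: S0 reads c1=17 → after 1×micro: 34; S1 reads c0=12 → after 1×micro: 75/2; S2 reads c0=12 → after 1×micro: 57/8 ⇒ (c0=34, c1=75/2, c2=57/8)
macro 6: S0 reads c1=75/2 → after 1×micro: 75; S1 reads c0=34 → after 1×micro: 361/4; S2 reads c0=34 → after 1×micro: 715/16 ⇒ (c0=75, c1=361/4, c2=715/16)
macro 7: S0 reads c1=361/4 → after 1×micro: 361/2; S1 reads c0=75 → after 1×micro: 1683/8; S2 reads c0=75 → after 1×micro: 4545/32 ⇒ (c0=361/2, c1=1683/8, c2=4545/32)
macro 8: S0 reads c1=1683/8 → after 1×micro: 1683/4; S1 reads c0=361/2 → after 1×micro: 7937/16; S2 reads c0=361/2 → after 1×micro: 25187/64 ⇒ (c0=1683/4, c1=7937/16, c2=25187/64)

c1 at macro-step 1 = 0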